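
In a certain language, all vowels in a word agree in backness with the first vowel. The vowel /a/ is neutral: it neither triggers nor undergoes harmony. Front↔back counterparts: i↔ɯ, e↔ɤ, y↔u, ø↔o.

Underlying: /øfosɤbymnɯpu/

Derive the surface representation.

/o/ harmonizes with /ø/ ([-back]) → [ø]
/ɤ/ harmonizes with /ø/ ([-back]) → [e]
/ɯ/ harmonizes with /ø/ ([-back]) → [i]
/u/ harmonizes with /ø/ ([-back]) → [y]

[øføsebymnipy]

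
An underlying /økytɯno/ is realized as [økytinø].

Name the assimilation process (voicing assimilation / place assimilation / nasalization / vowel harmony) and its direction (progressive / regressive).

vowel harmony, progressive

/ɯ/→[i] /o/→[ø].
Vowels agree with the first vowel, so the harmony is progressive.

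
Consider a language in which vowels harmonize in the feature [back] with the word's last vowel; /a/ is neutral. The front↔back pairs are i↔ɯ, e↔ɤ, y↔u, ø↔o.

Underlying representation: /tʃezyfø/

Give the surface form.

no segment meets the rule's conditions; no change.

[tʃezyfø]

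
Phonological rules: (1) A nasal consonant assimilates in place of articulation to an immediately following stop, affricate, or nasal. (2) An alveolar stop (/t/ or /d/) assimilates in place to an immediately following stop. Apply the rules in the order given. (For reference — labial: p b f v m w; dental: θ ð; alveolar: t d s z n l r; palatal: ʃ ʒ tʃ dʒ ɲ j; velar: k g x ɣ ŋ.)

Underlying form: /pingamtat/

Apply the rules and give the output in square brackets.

Rule 1: /n/ before /g/ (velar) → [ŋ]
Rule 1: /m/ before /t/ (alveolar) → [n]
After rule 1: piŋgantat
Rule 2: no segment meets the rule's conditions; no change.

[piŋgantat]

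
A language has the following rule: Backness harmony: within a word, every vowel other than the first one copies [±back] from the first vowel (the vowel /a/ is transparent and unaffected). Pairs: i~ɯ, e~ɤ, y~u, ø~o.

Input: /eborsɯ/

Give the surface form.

/o/ harmonizes with /e/ ([-back]) → [ø]
/ɯ/ harmonizes with /e/ ([-back]) → [i]

[ebørsi]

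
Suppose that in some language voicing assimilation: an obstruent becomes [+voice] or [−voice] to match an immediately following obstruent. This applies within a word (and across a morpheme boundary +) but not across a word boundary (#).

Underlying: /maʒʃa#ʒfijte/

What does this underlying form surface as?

/ʒ/ before /ʃ/ (voiceless) → [ʃ]
/ʒ/ before /f/ (voiceless) → [ʃ]

[maʃʃa#ʃfijte]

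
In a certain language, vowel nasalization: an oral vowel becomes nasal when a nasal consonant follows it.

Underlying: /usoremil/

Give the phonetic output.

[usorẽmil]

/e/ before nasal /m/ → [ẽ]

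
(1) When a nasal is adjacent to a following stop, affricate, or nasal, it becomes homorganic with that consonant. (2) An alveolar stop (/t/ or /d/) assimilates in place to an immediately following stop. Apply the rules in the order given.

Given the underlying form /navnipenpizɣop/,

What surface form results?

Rule 1: /n/ before /p/ (labial) → [m]
After rule 1: navnipempizɣop
Rule 2: no segment meets the rule's conditions; no change.

[navnipempizɣop]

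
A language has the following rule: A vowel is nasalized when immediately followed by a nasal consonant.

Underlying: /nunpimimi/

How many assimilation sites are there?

/u/ before nasal /n/ → [ũ]
/i/ before nasal /m/ → [ĩ]
/i/ before nasal /m/ → [ĩ]
3 segments change.

3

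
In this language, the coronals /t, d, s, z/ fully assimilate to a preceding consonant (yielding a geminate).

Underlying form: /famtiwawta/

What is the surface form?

[fammiwawwa]

/t/ after /m/ → [m] (total assimilation)
/t/ after /w/ → [w] (total assimilation)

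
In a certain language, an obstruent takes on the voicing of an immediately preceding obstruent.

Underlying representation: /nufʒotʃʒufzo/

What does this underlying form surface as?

[nufʃotʃʃufso]

/ʒ/ after /f/ (voiceless) → [ʃ]
/ʒ/ after /tʃ/ (voiceless) → [ʃ]
/z/ after /f/ (voiceless) → [s]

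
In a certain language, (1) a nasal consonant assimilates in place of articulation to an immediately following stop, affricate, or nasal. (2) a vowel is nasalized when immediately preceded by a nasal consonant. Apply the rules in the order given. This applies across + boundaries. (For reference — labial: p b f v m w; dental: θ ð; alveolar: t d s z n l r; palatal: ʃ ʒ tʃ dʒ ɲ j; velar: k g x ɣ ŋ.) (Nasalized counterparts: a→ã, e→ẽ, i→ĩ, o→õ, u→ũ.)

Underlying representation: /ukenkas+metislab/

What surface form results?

Rule 1: /n/ before /k/ (velar) → [ŋ]
After rule 1: ukeŋkas+metislab
Rule 2: /e/ after nasal /m/ → [ẽ]

[ukeŋkas+mẽtislab]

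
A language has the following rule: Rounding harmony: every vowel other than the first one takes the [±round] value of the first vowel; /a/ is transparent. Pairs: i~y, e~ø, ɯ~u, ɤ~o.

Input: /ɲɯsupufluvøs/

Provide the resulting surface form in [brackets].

[ɲɯsɯpɯflɯves]

/u/ harmonizes with /ɯ/ ([-round]) → [ɯ]
/u/ harmonizes with /ɯ/ ([-round]) → [ɯ]
/u/ harmonizes with /ɯ/ ([-round]) → [ɯ]
/ø/ harmonizes with /ɯ/ ([-round]) → [e]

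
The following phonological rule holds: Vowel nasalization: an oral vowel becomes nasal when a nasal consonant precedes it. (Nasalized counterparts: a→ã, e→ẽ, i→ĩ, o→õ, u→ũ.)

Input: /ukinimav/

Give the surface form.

/i/ after nasal /n/ → [ĩ]
/a/ after nasal /m/ → [ã]

[ukinĩmãv]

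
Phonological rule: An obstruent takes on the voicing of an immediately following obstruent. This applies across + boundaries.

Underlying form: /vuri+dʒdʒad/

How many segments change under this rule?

No segment meets the rule's conditions.

0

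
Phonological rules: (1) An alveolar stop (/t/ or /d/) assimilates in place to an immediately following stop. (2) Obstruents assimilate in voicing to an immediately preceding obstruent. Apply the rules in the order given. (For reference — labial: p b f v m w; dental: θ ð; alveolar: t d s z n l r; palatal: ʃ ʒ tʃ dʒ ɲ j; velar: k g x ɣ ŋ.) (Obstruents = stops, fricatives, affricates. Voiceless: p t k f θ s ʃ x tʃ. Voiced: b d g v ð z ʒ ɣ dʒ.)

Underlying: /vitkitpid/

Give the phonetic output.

[vikkippid]

Rule 1: /t/ before /k/ (velar) → [k]
Rule 1: /t/ before /p/ (labial) → [p]
After rule 1: vikkippid
Rule 2: no segment meets the rule's conditions; no change.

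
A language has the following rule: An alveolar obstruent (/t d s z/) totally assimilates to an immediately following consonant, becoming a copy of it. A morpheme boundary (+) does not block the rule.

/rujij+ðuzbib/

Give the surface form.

/z/ before /b/ → [b] (total assimilation)

[rujij+ðubbib]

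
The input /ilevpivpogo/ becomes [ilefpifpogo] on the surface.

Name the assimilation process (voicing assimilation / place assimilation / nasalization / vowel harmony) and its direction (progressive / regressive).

voicing assimilation, regressive

/v/→[f] /v/→[f].
Each target copies a feature from the following segment, so the direction is regressive.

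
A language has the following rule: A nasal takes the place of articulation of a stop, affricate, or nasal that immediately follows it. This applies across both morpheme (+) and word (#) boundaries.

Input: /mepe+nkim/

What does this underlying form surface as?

/n/ before /k/ (velar) → [ŋ]

[mepe+ŋkim]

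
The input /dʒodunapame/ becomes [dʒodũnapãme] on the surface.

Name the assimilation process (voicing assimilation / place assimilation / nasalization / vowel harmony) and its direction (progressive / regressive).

nasalization, regressive

/u/→[ũ] /a/→[ã].
Each target copies a feature from the following segment, so the direction is regressive.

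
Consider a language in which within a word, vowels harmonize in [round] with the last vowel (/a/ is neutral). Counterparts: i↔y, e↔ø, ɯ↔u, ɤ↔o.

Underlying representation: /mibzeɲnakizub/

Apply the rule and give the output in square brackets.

[mybzøɲnakyzub]

/i/ harmonizes with /u/ ([+round]) → [y]
/e/ harmonizes with /u/ ([+round]) → [ø]
/i/ harmonizes with /u/ ([+round]) → [y]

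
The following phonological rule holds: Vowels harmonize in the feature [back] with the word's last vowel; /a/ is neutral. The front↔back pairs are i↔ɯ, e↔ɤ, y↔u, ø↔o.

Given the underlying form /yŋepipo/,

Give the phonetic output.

[uŋɤpɯpo]

/y/ harmonizes with /o/ ([+back]) → [u]
/e/ harmonizes with /o/ ([+back]) → [ɤ]
/i/ harmonizes with /o/ ([+back]) → [ɯ]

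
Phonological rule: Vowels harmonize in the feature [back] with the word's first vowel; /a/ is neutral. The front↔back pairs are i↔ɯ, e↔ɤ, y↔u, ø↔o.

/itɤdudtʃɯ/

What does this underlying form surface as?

/ɤ/ harmonizes with /i/ ([-back]) → [e]
/u/ harmonizes with /i/ ([-back]) → [y]
/ɯ/ harmonizes with /i/ ([-back]) → [i]

[itedydtʃi]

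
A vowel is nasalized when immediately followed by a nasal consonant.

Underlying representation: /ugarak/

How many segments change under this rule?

No segment meets the rule's conditions.

0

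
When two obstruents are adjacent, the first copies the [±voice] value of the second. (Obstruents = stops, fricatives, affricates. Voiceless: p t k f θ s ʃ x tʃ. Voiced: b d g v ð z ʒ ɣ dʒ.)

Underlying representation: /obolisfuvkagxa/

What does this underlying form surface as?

[obolisfufkakxa]

/v/ before /k/ (voiceless) → [f]
/g/ before /x/ (voiceless) → [k]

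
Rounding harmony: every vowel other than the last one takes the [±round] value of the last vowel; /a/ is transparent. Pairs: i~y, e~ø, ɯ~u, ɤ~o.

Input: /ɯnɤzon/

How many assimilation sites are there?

2

/ɯ/ harmonizes with /o/ ([+round]) → [u]
/ɤ/ harmonizes with /o/ ([+round]) → [o]
2 segments change.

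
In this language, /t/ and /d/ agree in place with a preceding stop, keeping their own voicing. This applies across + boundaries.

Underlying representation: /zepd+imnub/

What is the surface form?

/d/ after /p/ (labial) → [b]

[zepb+imnub]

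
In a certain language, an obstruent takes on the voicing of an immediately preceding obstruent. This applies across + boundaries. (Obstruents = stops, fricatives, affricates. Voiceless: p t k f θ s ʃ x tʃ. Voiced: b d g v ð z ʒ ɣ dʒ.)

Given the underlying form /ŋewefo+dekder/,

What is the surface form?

[ŋewefo+dekter]

/d/ after /k/ (voiceless) → [t]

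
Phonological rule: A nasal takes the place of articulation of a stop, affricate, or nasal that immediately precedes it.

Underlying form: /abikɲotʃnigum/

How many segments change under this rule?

2

/ɲ/ after /k/ (velar) → [ŋ]
/n/ after /tʃ/ (palatal) → [ɲ]
2 segments change.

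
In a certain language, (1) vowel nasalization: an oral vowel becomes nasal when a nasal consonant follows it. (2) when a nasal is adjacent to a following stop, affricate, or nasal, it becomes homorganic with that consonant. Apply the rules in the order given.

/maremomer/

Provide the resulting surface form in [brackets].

[marẽmõmer]

Rule 1: /e/ before nasal /m/ → [ẽ]
Rule 1: /o/ before nasal /m/ → [õ]
After rule 1: marẽmõmer
Rule 2: no segment meets the rule's conditions; no change.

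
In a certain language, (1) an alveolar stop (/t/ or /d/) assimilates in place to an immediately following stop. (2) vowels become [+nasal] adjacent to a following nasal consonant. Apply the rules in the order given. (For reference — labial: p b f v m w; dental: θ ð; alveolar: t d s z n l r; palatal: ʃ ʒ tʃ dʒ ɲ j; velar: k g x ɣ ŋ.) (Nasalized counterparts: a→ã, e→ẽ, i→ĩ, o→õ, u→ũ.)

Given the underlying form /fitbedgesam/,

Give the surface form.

Rule 1: /t/ before /b/ (labial) → [p]
Rule 1: /d/ before /g/ (velar) → [g]
After rule 1: fipbeggesam
Rule 2: /a/ before nasal /m/ → [ã]

[fipbeggesãm]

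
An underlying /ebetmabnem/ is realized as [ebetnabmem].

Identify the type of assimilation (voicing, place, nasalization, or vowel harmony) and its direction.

place assimilation, progressive

/m/→[n] /n/→[m].
Each target copies a feature from the preceding segment, so the direction is progressive.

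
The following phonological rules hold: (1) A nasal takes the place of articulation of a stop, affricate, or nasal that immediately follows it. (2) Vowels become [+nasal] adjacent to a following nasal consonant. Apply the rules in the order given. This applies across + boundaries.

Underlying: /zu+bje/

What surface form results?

Rule 1: no segment meets the rule's conditions; no change.
After rule 1: zu+bje
Rule 2: no segment meets the rule's conditions; no change.

[zu+bje]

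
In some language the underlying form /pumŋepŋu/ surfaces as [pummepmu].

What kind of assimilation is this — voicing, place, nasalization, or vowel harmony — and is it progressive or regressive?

/ŋ/→[m] /ŋ/→[m].
Each target copies a feature from the preceding segment, so the direction is progressive.

place assimilation, progressive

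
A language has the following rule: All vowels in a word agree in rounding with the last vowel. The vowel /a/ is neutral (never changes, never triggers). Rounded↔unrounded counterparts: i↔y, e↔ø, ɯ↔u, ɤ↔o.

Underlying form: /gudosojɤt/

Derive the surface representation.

/u/ harmonizes with /ɤ/ ([-round]) → [ɯ]
/o/ harmonizes with /ɤ/ ([-round]) → [ɤ]
/o/ harmonizes with /ɤ/ ([-round]) → [ɤ]

[gɯdɤsɤjɤt]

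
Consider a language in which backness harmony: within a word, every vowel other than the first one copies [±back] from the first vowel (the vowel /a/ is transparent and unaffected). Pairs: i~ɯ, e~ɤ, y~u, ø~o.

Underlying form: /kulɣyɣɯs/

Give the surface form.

[kulɣuɣɯs]

/y/ harmonizes with /u/ ([+back]) → [u]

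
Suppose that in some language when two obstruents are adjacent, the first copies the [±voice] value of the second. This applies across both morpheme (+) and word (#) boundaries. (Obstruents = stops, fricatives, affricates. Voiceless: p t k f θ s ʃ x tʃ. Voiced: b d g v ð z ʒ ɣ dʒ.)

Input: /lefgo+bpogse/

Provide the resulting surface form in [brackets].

[levgo+ppokse]

/f/ before /g/ (voiced) → [v]
/b/ before /p/ (voiceless) → [p]
/g/ before /s/ (voiceless) → [k]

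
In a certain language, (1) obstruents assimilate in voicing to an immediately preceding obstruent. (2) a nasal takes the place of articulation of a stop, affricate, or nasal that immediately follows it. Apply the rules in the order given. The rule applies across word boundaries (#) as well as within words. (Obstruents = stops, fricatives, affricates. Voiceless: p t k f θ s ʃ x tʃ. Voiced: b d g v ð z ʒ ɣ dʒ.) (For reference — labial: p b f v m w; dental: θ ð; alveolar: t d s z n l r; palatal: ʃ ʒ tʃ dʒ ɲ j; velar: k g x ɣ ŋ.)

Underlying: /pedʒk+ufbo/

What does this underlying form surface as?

Rule 1: /k/ after /dʒ/ (voiced) → [g]
Rule 1: /b/ after /f/ (voiceless) → [p]
After rule 1: pedʒg+ufpo
Rule 2: no segment meets the rule's conditions; no change.

[pedʒg+ufpo]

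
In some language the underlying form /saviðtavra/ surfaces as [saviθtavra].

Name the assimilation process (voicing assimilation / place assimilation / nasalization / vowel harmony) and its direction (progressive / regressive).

voicing assimilation, regressive

/ð/→[θ].
Each target copies a feature from the following segment, so the direction is regressive.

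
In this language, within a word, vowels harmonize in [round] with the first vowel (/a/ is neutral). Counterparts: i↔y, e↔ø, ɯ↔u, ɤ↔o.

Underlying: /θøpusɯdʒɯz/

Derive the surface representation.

/ɯ/ harmonizes with /ø/ ([+round]) → [u]
/ɯ/ harmonizes with /ø/ ([+round]) → [u]

[θøpusudʒuz]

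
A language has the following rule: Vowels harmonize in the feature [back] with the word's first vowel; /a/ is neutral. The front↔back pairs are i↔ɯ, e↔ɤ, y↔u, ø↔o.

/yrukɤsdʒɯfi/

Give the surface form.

[yrykesdʒifi]

/u/ harmonizes with /y/ ([-back]) → [y]
/ɤ/ harmonizes with /y/ ([-back]) → [e]
/ɯ/ harmonizes with /y/ ([-back]) → [i]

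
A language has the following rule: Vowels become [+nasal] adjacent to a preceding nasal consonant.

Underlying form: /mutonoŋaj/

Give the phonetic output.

[mũtonõŋãj]

/u/ after nasal /m/ → [ũ]
/o/ after nasal /n/ → [õ]
/a/ after nasal /ŋ/ → [ã]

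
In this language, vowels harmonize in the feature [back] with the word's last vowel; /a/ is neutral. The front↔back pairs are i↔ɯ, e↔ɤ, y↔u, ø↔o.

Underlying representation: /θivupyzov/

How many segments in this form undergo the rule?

/i/ harmonizes with /o/ ([+back]) → [ɯ]
/y/ harmonizes with /o/ ([+back]) → [u]
2 segments change.

2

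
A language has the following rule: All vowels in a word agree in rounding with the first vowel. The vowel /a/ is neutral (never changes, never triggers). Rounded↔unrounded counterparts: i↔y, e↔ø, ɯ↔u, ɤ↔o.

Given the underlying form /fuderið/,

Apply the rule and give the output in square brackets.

/e/ harmonizes with /u/ ([+round]) → [ø]
/i/ harmonizes with /u/ ([+round]) → [y]

[fudøryð]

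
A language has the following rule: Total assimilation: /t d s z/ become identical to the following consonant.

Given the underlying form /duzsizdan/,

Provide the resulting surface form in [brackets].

[dussiddan]

/z/ before /s/ → [s] (total assimilation)
/z/ before /d/ → [d] (total assimilation)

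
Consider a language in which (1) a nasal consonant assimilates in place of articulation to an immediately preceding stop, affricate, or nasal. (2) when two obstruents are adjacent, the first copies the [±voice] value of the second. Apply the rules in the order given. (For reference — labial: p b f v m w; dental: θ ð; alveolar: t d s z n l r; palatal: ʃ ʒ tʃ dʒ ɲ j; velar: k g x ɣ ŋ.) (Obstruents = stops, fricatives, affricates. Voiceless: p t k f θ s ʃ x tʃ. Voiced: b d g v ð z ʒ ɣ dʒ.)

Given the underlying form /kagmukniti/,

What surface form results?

Rule 1: /m/ after /g/ (velar) → [ŋ]
Rule 1: /n/ after /k/ (velar) → [ŋ]
After rule 1: kagŋukŋiti
Rule 2: no segment meets the rule's conditions; no change.

[kagŋukŋiti]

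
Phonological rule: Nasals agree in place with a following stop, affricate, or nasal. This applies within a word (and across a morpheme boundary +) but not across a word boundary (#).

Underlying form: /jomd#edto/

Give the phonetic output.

[jond#edto]

/m/ before /d/ (alveolar) → [n]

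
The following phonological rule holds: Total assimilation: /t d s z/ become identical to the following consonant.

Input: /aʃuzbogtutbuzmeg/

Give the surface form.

/z/ before /b/ → [b] (total assimilation)
/t/ before /b/ → [b] (total assimilation)
/z/ before /m/ → [m] (total assimilation)

[aʃubbogtubbummeg]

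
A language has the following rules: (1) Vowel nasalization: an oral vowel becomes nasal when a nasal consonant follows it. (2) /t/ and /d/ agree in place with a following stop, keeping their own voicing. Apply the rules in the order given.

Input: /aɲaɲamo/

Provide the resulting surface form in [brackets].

Rule 1: /a/ before nasal /ɲ/ → [ã]
Rule 1: /a/ before nasal /ɲ/ → [ã]
Rule 1: /a/ before nasal /m/ → [ã]
After rule 1: ãɲãɲãmo
Rule 2: no segment meets the rule's conditions; no change.

[ãɲãɲãmo]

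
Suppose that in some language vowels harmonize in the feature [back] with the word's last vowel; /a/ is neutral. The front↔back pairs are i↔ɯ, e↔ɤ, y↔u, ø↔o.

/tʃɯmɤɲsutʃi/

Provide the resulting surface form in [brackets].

/ɯ/ harmonizes with /i/ ([-back]) → [i]
/ɤ/ harmonizes with /i/ ([-back]) → [e]
/u/ harmonizes with /i/ ([-back]) → [y]

[tʃimeɲsytʃi]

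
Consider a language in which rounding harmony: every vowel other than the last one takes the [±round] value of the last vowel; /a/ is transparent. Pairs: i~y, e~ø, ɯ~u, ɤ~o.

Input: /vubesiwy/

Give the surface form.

[vubøsywy]

/e/ harmonizes with /y/ ([+round]) → [ø]
/i/ harmonizes with /y/ ([+round]) → [y]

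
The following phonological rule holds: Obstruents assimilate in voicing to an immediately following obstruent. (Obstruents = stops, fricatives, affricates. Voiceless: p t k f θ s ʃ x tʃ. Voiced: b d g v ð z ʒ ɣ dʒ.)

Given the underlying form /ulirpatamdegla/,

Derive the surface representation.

no segment meets the rule's conditions; no change.

[ulirpatamdegla]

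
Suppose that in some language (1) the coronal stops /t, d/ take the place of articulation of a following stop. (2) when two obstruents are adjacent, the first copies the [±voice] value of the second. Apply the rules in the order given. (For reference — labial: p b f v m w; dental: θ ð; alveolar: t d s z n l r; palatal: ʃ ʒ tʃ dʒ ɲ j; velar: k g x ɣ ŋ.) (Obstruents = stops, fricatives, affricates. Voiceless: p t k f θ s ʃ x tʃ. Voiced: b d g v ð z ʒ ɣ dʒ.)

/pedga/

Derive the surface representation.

Rule 1: /d/ before /g/ (velar) → [g]
After rule 1: pegga
Rule 2: no segment meets the rule's conditions; no change.

[pegga]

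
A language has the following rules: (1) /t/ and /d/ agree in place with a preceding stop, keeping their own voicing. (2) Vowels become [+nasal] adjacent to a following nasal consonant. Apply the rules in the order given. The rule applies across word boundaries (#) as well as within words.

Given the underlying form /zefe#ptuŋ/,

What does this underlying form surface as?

[zefe#ppũŋ]

Rule 1: /t/ after /p/ (labial) → [p]
After rule 1: zefe#ppuŋ
Rule 2: /u/ before nasal /ŋ/ → [ũ]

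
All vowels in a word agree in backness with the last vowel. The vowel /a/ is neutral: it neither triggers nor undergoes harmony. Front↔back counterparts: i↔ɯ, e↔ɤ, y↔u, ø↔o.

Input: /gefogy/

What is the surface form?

/o/ harmonizes with /y/ ([-back]) → [ø]

[geføgy]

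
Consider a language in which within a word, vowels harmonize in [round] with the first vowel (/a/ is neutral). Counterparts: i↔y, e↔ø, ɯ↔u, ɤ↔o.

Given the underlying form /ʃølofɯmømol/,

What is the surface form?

/ɯ/ harmonizes with /ø/ ([+round]) → [u]

[ʃølofumømol]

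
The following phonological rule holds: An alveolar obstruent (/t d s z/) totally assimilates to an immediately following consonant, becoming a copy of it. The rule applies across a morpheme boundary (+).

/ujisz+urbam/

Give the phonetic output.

[ujizz+urbam]

/s/ before /z/ → [z] (total assimilation)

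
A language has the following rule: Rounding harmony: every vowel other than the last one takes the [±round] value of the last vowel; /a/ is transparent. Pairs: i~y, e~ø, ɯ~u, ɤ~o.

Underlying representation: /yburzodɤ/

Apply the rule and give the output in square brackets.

[ibɯrzɤdɤ]

/y/ harmonizes with /ɤ/ ([-round]) → [i]
/u/ harmonizes with /ɤ/ ([-round]) → [ɯ]
/o/ harmonizes with /ɤ/ ([-round]) → [ɤ]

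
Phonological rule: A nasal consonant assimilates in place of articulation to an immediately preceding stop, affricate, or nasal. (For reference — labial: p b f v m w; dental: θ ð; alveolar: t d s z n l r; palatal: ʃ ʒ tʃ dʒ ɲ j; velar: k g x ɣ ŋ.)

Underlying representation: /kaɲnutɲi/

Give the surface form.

/n/ after /ɲ/ (palatal) → [ɲ]
/ɲ/ after /t/ (alveolar) → [n]

[kaɲɲutni]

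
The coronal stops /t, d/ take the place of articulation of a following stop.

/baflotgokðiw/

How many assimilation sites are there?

1

/t/ before /g/ (velar) → [k]
1 segment changes.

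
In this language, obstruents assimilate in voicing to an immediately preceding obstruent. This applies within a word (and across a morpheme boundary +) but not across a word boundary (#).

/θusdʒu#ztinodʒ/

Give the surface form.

/dʒ/ after /s/ (voiceless) → [tʃ]
/t/ after /z/ (voiced) → [d]

[θustʃu#zdinodʒ]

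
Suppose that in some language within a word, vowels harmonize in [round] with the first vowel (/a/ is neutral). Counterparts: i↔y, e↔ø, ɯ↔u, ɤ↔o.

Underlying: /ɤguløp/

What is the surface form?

[ɤgɯlep]

/u/ harmonizes with /ɤ/ ([-round]) → [ɯ]
/ø/ harmonizes with /ɤ/ ([-round]) → [e]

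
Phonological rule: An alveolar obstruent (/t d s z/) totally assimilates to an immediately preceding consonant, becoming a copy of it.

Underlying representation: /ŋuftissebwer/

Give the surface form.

[ŋuffissebwer]

/t/ after /f/ → [f] (total assimilation)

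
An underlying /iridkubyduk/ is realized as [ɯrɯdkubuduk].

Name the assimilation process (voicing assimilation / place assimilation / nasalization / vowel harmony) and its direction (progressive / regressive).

vowel harmony, regressive

/i/→[ɯ] /i/→[ɯ] /y/→[u].
Vowels agree with the last vowel, so the harmony is regressive.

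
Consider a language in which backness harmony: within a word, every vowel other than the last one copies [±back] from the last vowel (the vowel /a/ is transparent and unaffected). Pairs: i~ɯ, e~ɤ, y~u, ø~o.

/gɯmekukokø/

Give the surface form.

[gimekykøkø]

/ɯ/ harmonizes with /ø/ ([-back]) → [i]
/u/ harmonizes with /ø/ ([-back]) → [y]
/o/ harmonizes with /ø/ ([-back]) → [ø]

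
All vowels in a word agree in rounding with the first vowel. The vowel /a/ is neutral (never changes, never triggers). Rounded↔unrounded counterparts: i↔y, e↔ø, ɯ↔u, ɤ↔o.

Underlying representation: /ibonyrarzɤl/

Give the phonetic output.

/o/ harmonizes with /i/ ([-round]) → [ɤ]
/y/ harmonizes with /i/ ([-round]) → [i]

[ibɤnirarzɤl]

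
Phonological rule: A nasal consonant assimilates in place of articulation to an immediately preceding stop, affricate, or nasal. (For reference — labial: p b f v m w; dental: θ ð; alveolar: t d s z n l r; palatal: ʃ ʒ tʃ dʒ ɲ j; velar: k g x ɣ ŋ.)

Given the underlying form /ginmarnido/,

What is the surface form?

[ginnarnido]

/m/ after /n/ (alveolar) → [n]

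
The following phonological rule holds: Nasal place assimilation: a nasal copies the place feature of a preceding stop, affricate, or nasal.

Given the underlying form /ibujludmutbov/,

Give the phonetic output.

[ibujludnutbov]

/m/ after /d/ (alveolar) → [n]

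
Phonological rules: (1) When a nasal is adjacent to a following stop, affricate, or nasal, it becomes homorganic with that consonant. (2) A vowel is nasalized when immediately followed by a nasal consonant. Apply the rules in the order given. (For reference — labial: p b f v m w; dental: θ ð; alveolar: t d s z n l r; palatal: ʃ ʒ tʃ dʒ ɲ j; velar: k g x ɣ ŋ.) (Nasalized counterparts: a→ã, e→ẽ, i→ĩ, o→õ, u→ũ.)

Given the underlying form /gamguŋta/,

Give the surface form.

[gãŋgũnta]

Rule 1: /m/ before /g/ (velar) → [ŋ]
Rule 1: /ŋ/ before /t/ (alveolar) → [n]
After rule 1: gaŋgunta
Rule 2: /a/ before nasal /ŋ/ → [ã]
Rule 2: /u/ before nasal /n/ → [ũ]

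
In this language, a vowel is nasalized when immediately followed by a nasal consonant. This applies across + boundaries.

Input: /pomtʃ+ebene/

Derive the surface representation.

[põmtʃ+ebẽne]

/o/ before nasal /m/ → [õ]
/e/ before nasal /n/ → [ẽ]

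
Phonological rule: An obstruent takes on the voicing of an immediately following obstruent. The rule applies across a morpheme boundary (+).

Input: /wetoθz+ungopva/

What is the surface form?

[wetoðz+ungobva]

/θ/ before /z/ (voiced) → [ð]
/p/ before /v/ (voiced) → [b]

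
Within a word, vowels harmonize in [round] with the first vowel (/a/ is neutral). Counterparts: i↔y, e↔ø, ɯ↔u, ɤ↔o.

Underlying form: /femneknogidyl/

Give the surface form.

/o/ harmonizes with /e/ ([-round]) → [ɤ]
/y/ harmonizes with /e/ ([-round]) → [i]

[femneknɤgidil]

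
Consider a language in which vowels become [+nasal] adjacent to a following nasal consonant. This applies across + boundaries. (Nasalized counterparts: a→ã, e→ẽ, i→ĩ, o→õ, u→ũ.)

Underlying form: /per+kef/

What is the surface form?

no segment meets the rule's conditions; no change.

[per+kef]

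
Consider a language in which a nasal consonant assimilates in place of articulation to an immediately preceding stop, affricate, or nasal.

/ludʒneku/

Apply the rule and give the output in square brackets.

/n/ after /dʒ/ (palatal) → [ɲ]

[ludʒɲeku]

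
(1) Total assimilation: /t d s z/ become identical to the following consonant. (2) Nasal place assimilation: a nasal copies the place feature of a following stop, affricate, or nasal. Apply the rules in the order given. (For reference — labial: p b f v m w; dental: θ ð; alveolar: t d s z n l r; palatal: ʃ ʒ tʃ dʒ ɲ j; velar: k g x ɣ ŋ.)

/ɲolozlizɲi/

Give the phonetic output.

Rule 1: /z/ before /l/ → [l] (total assimilation)
Rule 1: /z/ before /ɲ/ → [ɲ] (total assimilation)
After rule 1: ɲololliɲɲi
Rule 2: no segment meets the rule's conditions; no change.

[ɲololliɲɲi]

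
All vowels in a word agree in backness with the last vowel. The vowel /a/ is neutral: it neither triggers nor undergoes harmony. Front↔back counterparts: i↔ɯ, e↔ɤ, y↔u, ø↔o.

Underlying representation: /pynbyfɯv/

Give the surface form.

/y/ harmonizes with /ɯ/ ([+back]) → [u]
/y/ harmonizes with /ɯ/ ([+back]) → [u]

[punbufɯv]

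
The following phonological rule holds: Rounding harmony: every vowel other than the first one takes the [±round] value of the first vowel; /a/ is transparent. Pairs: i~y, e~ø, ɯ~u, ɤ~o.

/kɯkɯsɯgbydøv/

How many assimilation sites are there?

/y/ harmonizes with /ɯ/ ([-round]) → [i]
/ø/ harmonizes with /ɯ/ ([-round]) → [e]
2 segments change.

2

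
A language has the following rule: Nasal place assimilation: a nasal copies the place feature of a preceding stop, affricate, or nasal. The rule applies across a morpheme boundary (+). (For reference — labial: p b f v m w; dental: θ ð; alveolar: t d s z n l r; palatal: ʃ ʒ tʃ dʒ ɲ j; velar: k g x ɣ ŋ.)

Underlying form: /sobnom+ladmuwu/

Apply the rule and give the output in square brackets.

/n/ after /b/ (labial) → [m]
/m/ after /d/ (alveolar) → [n]

[sobmom+ladnuwu]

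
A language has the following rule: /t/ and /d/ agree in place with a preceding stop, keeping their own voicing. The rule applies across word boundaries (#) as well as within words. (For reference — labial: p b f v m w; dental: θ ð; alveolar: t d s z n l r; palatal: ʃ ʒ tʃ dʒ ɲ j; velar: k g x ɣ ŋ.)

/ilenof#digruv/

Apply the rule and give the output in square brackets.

[ilenof#digruv]

no segment meets the rule's conditions; no change.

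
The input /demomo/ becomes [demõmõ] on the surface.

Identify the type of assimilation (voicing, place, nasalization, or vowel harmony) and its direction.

/o/→[õ] /o/→[õ].
Each target copies a feature from the preceding segment, so the direction is progressive.

nasalization, progressive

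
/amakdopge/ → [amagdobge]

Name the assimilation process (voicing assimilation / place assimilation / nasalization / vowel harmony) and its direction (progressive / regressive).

/k/→[g] /p/→[b].
Each target copies a feature from the following segment, so the direction is regressive.

voicing assimilation, regressive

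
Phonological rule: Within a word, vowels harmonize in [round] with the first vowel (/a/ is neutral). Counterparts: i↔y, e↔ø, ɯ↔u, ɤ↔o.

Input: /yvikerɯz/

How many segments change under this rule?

3

/i/ harmonizes with /y/ ([+round]) → [y]
/e/ harmonizes with /y/ ([+round]) → [ø]
/ɯ/ harmonizes with /y/ ([+round]) → [u]
3 segments change.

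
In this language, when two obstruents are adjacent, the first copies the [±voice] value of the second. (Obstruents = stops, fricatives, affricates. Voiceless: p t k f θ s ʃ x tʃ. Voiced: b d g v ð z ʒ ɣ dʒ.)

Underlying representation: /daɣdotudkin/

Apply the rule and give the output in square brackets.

[daɣdotutkin]

/d/ before /k/ (voiceless) → [t]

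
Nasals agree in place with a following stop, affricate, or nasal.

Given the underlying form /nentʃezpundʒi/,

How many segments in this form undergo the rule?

/n/ before /tʃ/ (palatal) → [ɲ]
/n/ before /dʒ/ (palatal) → [ɲ]
2 segments change.

2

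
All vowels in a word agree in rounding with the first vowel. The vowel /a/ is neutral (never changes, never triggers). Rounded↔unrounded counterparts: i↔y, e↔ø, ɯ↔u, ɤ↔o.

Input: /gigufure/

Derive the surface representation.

[gigɯfɯre]

/u/ harmonizes with /i/ ([-round]) → [ɯ]
/u/ harmonizes with /i/ ([-round]) → [ɯ]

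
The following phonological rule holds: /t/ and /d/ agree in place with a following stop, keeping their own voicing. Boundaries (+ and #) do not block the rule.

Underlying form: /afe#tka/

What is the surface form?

[afe#kka]

/t/ before /k/ (velar) → [k]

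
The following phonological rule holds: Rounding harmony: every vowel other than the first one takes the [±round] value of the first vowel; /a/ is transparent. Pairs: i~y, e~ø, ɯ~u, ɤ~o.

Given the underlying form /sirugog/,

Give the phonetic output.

[sirɯgɤg]

/u/ harmonizes with /i/ ([-round]) → [ɯ]
/o/ harmonizes with /i/ ([-round]) → [ɤ]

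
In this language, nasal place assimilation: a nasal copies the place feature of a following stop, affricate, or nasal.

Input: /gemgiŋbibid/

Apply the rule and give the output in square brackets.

[geŋgimbibid]

/m/ before /g/ (velar) → [ŋ]
/ŋ/ before /b/ (labial) → [m]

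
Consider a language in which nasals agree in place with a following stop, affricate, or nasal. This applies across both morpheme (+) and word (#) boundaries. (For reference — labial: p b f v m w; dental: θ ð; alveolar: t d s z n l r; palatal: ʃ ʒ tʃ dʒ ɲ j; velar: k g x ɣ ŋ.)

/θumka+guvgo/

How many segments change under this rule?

1

/m/ before /k/ (velar) → [ŋ]
1 segment changes.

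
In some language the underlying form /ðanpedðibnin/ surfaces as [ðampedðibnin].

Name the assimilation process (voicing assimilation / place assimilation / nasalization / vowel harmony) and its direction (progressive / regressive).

place assimilation, regressive

/n/→[m].
Each target copies a feature from the following segment, so the direction is regressive.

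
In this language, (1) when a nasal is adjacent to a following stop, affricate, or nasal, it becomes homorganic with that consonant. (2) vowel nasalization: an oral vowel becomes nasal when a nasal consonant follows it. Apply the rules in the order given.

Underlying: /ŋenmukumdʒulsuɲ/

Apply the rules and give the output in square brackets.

Rule 1: /n/ before /m/ (labial) → [m]
Rule 1: /m/ before /dʒ/ (palatal) → [ɲ]
After rule 1: ŋemmukuɲdʒulsuɲ
Rule 2: /e/ before nasal /m/ → [ẽ]
Rule 2: /u/ before nasal /ɲ/ → [ũ]
Rule 2: /u/ before nasal /ɲ/ → [ũ]

[ŋẽmmukũɲdʒulsũɲ]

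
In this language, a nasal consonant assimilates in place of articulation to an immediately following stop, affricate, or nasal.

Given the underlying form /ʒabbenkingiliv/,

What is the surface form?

/n/ before /k/ (velar) → [ŋ]
/n/ before /g/ (velar) → [ŋ]

[ʒabbeŋkiŋgiliv]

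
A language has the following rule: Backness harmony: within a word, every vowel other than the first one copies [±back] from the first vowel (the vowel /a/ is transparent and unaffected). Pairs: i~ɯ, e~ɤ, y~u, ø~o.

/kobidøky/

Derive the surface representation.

/i/ harmonizes with /o/ ([+back]) → [ɯ]
/ø/ harmonizes with /o/ ([+back]) → [o]
/y/ harmonizes with /o/ ([+back]) → [u]

[kobɯdoku]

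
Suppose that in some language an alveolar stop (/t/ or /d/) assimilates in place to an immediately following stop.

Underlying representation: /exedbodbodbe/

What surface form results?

/d/ before /b/ (labial) → [b]
/d/ before /b/ (labial) → [b]
/d/ before /b/ (labial) → [b]

[exebbobbobbe]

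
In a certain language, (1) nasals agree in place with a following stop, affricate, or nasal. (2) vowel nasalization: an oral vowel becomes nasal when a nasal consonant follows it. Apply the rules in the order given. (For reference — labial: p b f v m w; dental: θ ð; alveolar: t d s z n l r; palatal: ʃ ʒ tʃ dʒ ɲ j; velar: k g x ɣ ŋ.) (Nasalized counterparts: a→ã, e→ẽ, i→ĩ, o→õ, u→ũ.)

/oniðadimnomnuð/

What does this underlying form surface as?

Rule 1: /m/ before /n/ (alveolar) → [n]
Rule 1: /m/ before /n/ (alveolar) → [n]
After rule 1: oniðadinnonnuð
Rule 2: /o/ before nasal /n/ → [õ]
Rule 2: /i/ before nasal /n/ → [ĩ]
Rule 2: /o/ before nasal /n/ → [õ]

[õniðadĩnnõnnuð]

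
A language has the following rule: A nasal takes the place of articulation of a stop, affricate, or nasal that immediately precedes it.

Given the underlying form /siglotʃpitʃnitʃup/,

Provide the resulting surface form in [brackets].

[siglotʃpitʃɲitʃup]

/n/ after /tʃ/ (palatal) → [ɲ]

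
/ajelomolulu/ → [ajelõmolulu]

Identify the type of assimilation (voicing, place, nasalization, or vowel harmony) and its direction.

nasalization, regressive

/o/→[õ].
Each target copies a feature from the following segment, so the direction is regressive.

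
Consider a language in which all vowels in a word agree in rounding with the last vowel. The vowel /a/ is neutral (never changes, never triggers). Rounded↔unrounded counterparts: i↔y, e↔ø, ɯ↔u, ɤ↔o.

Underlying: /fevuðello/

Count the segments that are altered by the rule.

2

/e/ harmonizes with /o/ ([+round]) → [ø]
/e/ harmonizes with /o/ ([+round]) → [ø]
2 segments change.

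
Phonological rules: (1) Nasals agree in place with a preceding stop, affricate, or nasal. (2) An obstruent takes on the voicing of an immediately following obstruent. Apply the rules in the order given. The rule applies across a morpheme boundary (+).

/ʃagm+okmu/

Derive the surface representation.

[ʃagŋ+okŋu]

Rule 1: /m/ after /g/ (velar) → [ŋ]
Rule 1: /m/ after /k/ (velar) → [ŋ]
After rule 1: ʃagŋ+okŋu
Rule 2: no segment meets the rule's conditions; no change.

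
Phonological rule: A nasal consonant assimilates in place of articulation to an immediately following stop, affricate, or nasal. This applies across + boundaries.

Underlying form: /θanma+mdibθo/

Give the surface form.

[θamma+ndibθo]

/n/ before /m/ (labial) → [m]
/m/ before /d/ (alveolar) → [n]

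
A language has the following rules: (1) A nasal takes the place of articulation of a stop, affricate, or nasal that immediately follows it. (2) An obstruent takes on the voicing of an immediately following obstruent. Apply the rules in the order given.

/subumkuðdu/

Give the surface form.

Rule 1: /m/ before /k/ (velar) → [ŋ]
After rule 1: subuŋkuðdu
Rule 2: no segment meets the rule's conditions; no change.

[subuŋkuðdu]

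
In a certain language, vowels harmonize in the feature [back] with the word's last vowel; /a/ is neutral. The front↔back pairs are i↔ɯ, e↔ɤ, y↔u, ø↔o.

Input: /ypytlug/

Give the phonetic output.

/y/ harmonizes with /u/ ([+back]) → [u]
/y/ harmonizes with /u/ ([+back]) → [u]

[uputlug]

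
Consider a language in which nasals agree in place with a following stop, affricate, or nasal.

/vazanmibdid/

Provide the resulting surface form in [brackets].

/n/ before /m/ (labial) → [m]

[vazammibdid]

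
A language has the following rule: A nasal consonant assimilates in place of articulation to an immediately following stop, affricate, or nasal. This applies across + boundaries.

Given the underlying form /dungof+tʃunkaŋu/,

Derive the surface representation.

[duŋgof+tʃuŋkaŋu]

/n/ before /g/ (velar) → [ŋ]
/n/ before /k/ (velar) → [ŋ]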